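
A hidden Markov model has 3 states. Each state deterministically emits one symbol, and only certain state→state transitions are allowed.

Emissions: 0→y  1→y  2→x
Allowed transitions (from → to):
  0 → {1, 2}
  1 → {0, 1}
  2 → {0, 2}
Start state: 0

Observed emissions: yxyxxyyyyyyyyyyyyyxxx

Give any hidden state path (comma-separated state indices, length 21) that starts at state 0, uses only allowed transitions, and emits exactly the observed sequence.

  t0 'y' -> {0,1}, take 0 (start)
  t1 'x' -> {2}, take 2 (0->2 ok)
  t2 'y' -> {0,1}, take 0 (2->0 ok)
  t3 'x' -> {2}, take 2 (0->2 ok)
  t4 'x' -> {2}, take 2 (2->2 ok)
  t5 'y' -> {0,1}, take 0 (2->0 ok)
  t6 'y' -> {0,1}, take 1 (0->1 ok)
  t7 'y' -> {0,1}, take 1 (1->1 ok)
  t8 'y' -> {0,1}, take 1 (1->1 ok)
  t9 'y' -> {0,1}, take 0 (1->0 ok)
  t10 'y' -> {0,1}, take 1 (0->1 ok)
  t11 'y' -> {0,1}, take 1 (1->1 ok)
  t12 'y' -> {0,1}, take 1 (1->1 ok)
  t13 'y' -> {0,1}, take 1 (1->1 ok)
  t14 'y' -> {0,1}, take 1 (1->1 ok)
  t15 'y' -> {0,1}, take 1 (1->1 ok)
  t16 'y' -> {0,1}, take 1 (1->1 ok)
  t17 'y' -> {0,1}, take 0 (1->0 ok)
  t18 'x' -> {2}, take 2 (0->2 ok)
  t19 'x' -> {2}, take 2 (2->2 ok)
  t20 'x' -> {2}, take 2 (2->2 ok)

0,2,0,2,2,0,1,1,1,0,1,1,1,1,1,1,1,0,2,2,2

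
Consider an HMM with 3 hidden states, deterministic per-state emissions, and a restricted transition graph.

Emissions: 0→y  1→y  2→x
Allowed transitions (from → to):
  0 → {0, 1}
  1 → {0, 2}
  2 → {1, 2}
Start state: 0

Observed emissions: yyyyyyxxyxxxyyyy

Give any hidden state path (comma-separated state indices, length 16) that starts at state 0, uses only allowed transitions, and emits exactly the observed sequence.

0,0,1,0,0,1,2,2,1,2,2,2,1,0,0,0

  t0 'y' -> {0,1}, take 0 (start)
  t1 'y' -> {0,1}, take 0 (0->0 ok)
  t2 'y' -> {0,1}, take 1 (0->1 ok)
  t3 'y' -> {0,1}, take 0 (1->0 ok)
  t4 'y' -> {0,1}, take 0 (0->0 ok)
  t5 'y' -> {0,1}, take 1 (0->1 ok)
  t6 'x' -> {2}, take 2 (1->2 ok)
  t7 'x' -> {2}, take 2 (2->2 ok)
  t8 'y' -> {0,1}, take 1 (2->1 ok)
  t9 'x' -> {2}, take 2 (1->2 ok)
  t10 'x' -> {2}, take 2 (2->2 ok)
  t11 'x' -> {2}, take 2 (2->2 ok)
  t12 'y' -> {0,1}, take 1 (2->1 ok)
  t13 'y' -> {0,1}, take 0 (1->0 ok)
  t14 'y' -> {0,1}, take 0 (0->0 ok)
  t15 'y' -> {0,1}, take 0 (0->0 ok)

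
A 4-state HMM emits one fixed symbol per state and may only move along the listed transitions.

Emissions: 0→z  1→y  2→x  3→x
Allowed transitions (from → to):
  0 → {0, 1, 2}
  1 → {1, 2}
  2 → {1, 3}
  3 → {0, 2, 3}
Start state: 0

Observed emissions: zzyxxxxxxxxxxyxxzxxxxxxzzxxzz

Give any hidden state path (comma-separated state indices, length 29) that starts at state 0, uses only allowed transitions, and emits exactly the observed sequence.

0,0,1,2,3,3,3,3,2,3,3,3,2,1,2,3,0,2,3,3,3,3,3,0,0,2,3,0,0

  [0] z  {0}  => 0  start
  [1] z  {0}  => 0  0->0 ok
  [2] y  {1}  => 1  0->1 ok
  [3] x  {2,3}  => 2  1->2 ok
  [4] x  {2,3}  => 3  2->3 ok
  [5] x  {2,3}  => 3  3->3 ok
  [6] x  {2,3}  => 3  3->3 ok
  [7] x  {2,3}  => 3  3->3 ok
  [8] x  {2,3}  => 2  3->2 ok
  [9] x  {2,3}  => 3  2->3 ok
  [10] x  {2,3}  => 3  3->3 ok
  [11] x  {2,3}  => 3  3->3 ok
  [12] x  {2,3}  => 2  3->2 ok
  [13] y  {1}  => 1  2->1 ok
  [14] x  {2,3}  => 2  1->2 ok
  [15] x  {2,3}  => 3  2->3 ok
  [16] z  {0}  => 0  3->0 ok
  [17] x  {2,3}  => 2  0->2 ok
  [18] x  {2,3}  => 3  2->3 ok
  [19] x  {2,3}  => 3  3->3 ok
  [20] x  {2,3}  => 3  3->3 ok
  [21] x  {2,3}  => 3  3->3 ok
  [22] x  {2,3}  => 3  3->3 ok
  [23] z  {0}  => 0  3->0 ok
  [24] z  {0}  => 0  0->0 ok
  [25] x  {2,3}  => 2  0->2 ok
  [26] x  {2,3}  => 3  2->3 ok
  [27] z  {0}  => 0  3->0 ok
  [28] z  {0}  => 0  0->0 ok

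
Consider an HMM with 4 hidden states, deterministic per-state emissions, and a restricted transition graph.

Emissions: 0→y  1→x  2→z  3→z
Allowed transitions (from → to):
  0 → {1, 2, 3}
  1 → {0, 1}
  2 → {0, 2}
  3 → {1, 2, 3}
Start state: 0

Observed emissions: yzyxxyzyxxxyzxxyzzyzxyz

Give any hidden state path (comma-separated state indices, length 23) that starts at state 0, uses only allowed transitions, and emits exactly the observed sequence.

0,2,0,1,1,0,2,0,1,1,1,0,3,1,1,0,3,2,0,3,1,0,2

  0: obs=y cand={0} pick 0 [start]
  1: obs=z cand={2,3} pick 2 [0->2 ok]
  2: obs=y cand={0} pick 0 [2->0 ok]
  3: obs=x cand={1} pick 1 [0->1 ok]
  4: obs=x cand={1} pick 1 [1->1 ok]
  5: obs=y cand={0} pick 0 [1->0 ok]
  6: obs=z cand={2,3} pick 2 [0->2 ok]
  7: obs=y cand={0} pick 0 [2->0 ok]
  8: obs=x cand={1} pick 1 [0->1 ok]
  9: obs=x cand={1} pick 1 [1->1 ok]
  10: obs=x cand={1} pick 1 [1->1 ok]
  11: obs=y cand={0} pick 0 [1->0 ok]
  12: obs=z cand={2,3} pick 3 [0->3 ok]
  13: obs=x cand={1} pick 1 [3->1 ok]
  14: obs=x cand={1} pick 1 [1->1 ok]
  15: obs=y cand={0} pick 0 [1->0 ok]
  16: obs=z cand={2,3} pick 3 [0->3 ok]
  17: obs=z cand={2,3} pick 2 [3->2 ok]
  18: obs=y cand={0} pick 0 [2->0 ok]
  19: obs=z cand={2,3} pick 3 [0->3 ok]
  20: obs=x cand={1} pick 1 [3->1 ok]
  21: obs=y cand={0} pick 0 [1->0 ok]
  22: obs=z cand={2,3} pick 2 [0->2 ok]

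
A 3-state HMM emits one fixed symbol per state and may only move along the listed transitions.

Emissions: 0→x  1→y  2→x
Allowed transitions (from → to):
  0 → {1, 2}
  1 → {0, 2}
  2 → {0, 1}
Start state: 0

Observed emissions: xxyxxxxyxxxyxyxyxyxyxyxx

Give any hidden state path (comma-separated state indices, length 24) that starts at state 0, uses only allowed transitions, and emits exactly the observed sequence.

  0: obs=x cand={0,2} pick 0 [start]
  1: obs=x cand={0,2} pick 2 [0->2 ok]
  2: obs=y cand={1} pick 1 [2->1 ok]
  3: obs=x cand={0,2} pick 2 [1->2 ok]
  4: obs=x cand={0,2} pick 0 [2->0 ok]
  5: obs=x cand={0,2} pick 2 [0->2 ok]
  6: obs=x cand={0,2} pick 0 [2->0 ok]
  7: obs=y cand={1} pick 1 [0->1 ok]
  8: obs=x cand={0,2} pick 0 [1->0 ok]
  9: obs=x cand={0,2} pick 2 [0->2 ok]
  10: obs=x cand={0,2} pick 0 [2->0 ok]
  11: obs=y cand={1} pick 1 [0->1 ok]
  12: obs=x cand={0,2} pick 0 [1->0 ok]
  13: obs=y cand={1} pick 1 [0->1 ok]
  14: obs=x cand={0,2} pick 2 [1->2 ok]
  15: obs=y cand={1} pick 1 [2->1 ok]
  16: obs=x cand={0,2} pick 0 [1->0 ok]
  17: obs=y cand={1} pick 1 [0->1 ok]
  18: obs=x cand={0,2} pick 2 [1->2 ok]
  19: obs=y cand={1} pick 1 [2->1 ok]
  20: obs=x cand={0,2} pick 0 [1->0 ok]
  21: obs=y cand={1} pick 1 [0->1 ok]
  22: obs=x cand={0,2} pick 0 [1->0 ok]
  23: obs=x cand={0,2} pick 2 [0->2 ok]

0,2,1,2,0,2,0,1,0,2,0,1,0,1,2,1,0,1,2,1,0,1,0,2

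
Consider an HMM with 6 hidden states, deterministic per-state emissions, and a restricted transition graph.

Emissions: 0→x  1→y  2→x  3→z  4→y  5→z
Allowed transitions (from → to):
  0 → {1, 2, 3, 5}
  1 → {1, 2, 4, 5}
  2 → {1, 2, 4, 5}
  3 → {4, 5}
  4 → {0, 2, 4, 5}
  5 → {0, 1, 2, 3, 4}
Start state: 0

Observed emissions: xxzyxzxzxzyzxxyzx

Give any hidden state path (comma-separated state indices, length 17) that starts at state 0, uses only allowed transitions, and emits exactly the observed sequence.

  t0 'x' -> {0,2}, take 0 (start)
  t1 'x' -> {0,2}, take 2 (0->2 ok)
  t2 'z' -> {3,5}, take 5 (2->5 ok)
  t3 'y' -> {1,4}, take 1 (5->1 ok)
  t4 'x' -> {0,2}, take 2 (1->2 ok)
  t5 'z' -> {3,5}, take 5 (2->5 ok)
  t6 'x' -> {0,2}, take 2 (5->2 ok)
  t7 'z' -> {3,5}, take 5 (2->5 ok)
  t8 'x' -> {0,2}, take 2 (5->2 ok)
  t9 'z' -> {3,5}, take 5 (2->5 ok)
  t10 'y' -> {1,4}, take 4 (5->4 ok)
  t11 'z' -> {3,5}, take 5 (4->5 ok)
  t12 'x' -> {0,2}, take 2 (5->2 ok)
  t13 'x' -> {0,2}, take 2 (2->2 ok)
  t14 'y' -> {1,4}, take 4 (2->4 ok)
  t15 'z' -> {3,5}, take 5 (4->5 ok)
  t16 'x' -> {0,2}, take 0 (5->0 ok)

0,2,5,1,2,5,2,5,2,5,4,5,2,2,4,5,0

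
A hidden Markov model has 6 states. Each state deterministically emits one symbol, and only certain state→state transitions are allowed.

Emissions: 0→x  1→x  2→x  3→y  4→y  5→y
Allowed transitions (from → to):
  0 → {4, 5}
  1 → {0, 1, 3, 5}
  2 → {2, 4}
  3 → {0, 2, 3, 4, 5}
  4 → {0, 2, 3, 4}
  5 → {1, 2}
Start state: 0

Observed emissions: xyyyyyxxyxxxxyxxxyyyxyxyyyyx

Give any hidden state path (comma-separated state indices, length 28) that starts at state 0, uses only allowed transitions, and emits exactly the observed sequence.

0,4,4,4,3,5,1,0,5,1,1,1,0,5,2,2,2,4,4,3,0,5,1,3,4,3,5,1

  pos 0: x in {0,1,2}, choose 0; start
  pos 1: y in {3,4,5}, choose 4; 0->4 ok
  pos 2: y in {3,4,5}, choose 4; 4->4 ok
  pos 3: y in {3,4,5}, choose 4; 4->4 ok
  pos 4: y in {3,4,5}, choose 3; 4->3 ok
  pos 5: y in {3,4,5}, choose 5; 3->5 ok
  pos 6: x in {0,1,2}, choose 1; 5->1 ok
  pos 7: x in {0,1,2}, choose 0; 1->0 ok
  pos 8: y in {3,4,5}, choose 5; 0->5 ok
  pos 9: x in {0,1,2}, choose 1; 5->1 ok
  pos 10: x in {0,1,2}, choose 1; 1->1 ok
  pos 11: x in {0,1,2}, choose 1; 1->1 ok
  pos 12: x in {0,1,2}, choose 0; 1->0 ok
  pos 13: y in {3,4,5}, choose 5; 0->5 ok
  pos 14: x in {0,1,2}, choose 2; 5->2 ok
  pos 15: x in {0,1,2}, choose 2; 2->2 ok
  pos 16: x in {0,1,2}, choose 2; 2->2 ok
  pos 17: y in {3,4,5}, choose 4; 2->4 ok
  pos 18: y in {3,4,5}, choose 4; 4->4 ok
  pos 19: y in {3,4,5}, choose 3; 4->3 ok
  pos 20: x in {0,1,2}, choose 0; 3->0 ok
  pos 21: y in {3,4,5}, choose 5; 0->5 ok
  pos 22: x in {0,1,2}, choose 1; 5->1 ok
  pos 23: y in {3,4,5}, choose 3; 1->3 ok
  pos 24: y in {3,4,5}, choose 4; 3->4 ok
  pos 25: y in {3,4,5}, choose 3; 4->3 ok
  pos 26: y in {3,4,5}, choose 5; 3->5 ok
  pos 27: x in {0,1,2}, choose 1; 5->1 ok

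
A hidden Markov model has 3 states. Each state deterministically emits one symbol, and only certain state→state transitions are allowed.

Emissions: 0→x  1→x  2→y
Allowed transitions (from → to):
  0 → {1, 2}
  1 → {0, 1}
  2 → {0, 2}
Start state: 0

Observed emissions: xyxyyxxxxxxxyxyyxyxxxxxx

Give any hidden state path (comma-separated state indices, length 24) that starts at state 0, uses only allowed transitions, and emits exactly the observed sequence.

  [0] x  {0,1}  => 0  start
  [1] y  {2}  => 2  0->2 ok
  [2] x  {0,1}  => 0  2->0 ok
  [3] y  {2}  => 2  0->2 ok
  [4] y  {2}  => 2  2->2 ok
  [5] x  {0,1}  => 0  2->0 ok
  [6] x  {0,1}  => 1  0->1 ok
  [7] x  {0,1}  => 1  1->1 ok
  [8] x  {0,1}  => 0  1->0 ok
  [9] x  {0,1}  => 1  0->1 ok
  [10] x  {0,1}  => 1  1->1 ok
  [11] x  {0,1}  => 0  1->0 ok
  [12] y  {2}  => 2  0->2 ok
  [13] x  {0,1}  => 0  2->0 ok
  [14] y  {2}  => 2  0->2 ok
  [15] y  {2}  => 2  2->2 ok
  [16] x  {0,1}  => 0  2->0 ok
  [17] y  {2}  => 2  0->2 ok
  [18] x  {0,1}  => 0  2->0 ok
  [19] x  {0,1}  => 1  0->1 ok
  [20] x  {0,1}  => 1  1->1 ok
  [21] x  {0,1}  => 1  1->1 ok
  [22] x  {0,1}  => 1  1->1 ok
  [23] x  {0,1}  => 1  1->1 ok

0,2,0,2,2,0,1,1,0,1,1,0,2,0,2,2,0,2,0,1,1,1,1,1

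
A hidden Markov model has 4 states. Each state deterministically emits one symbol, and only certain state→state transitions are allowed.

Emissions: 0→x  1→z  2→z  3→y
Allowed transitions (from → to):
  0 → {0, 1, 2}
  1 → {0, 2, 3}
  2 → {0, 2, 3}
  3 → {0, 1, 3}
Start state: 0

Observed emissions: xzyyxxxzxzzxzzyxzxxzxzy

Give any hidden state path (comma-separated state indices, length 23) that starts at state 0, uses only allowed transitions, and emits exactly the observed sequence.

0,2,3,3,0,0,0,2,0,1,2,0,2,2,3,0,1,0,0,1,0,2,3

  t0 'x' -> {0}, take 0 (start)
  t1 'z' -> {1,2}, take 2 (0->2 ok)
  t2 'y' -> {3}, take 3 (2->3 ok)
  t3 'y' -> {3}, take 3 (3->3 ok)
  t4 'x' -> {0}, take 0 (3->0 ok)
  t5 'x' -> {0}, take 0 (0->0 ok)
  t6 'x' -> {0}, take 0 (0->0 ok)
  t7 'z' -> {1,2}, take 2 (0->2 ok)
  t8 'x' -> {0}, take 0 (2->0 ok)
  t9 'z' -> {1,2}, take 1 (0->1 ok)
  t10 'z' -> {1,2}, take 2 (1->2 ok)
  t11 'x' -> {0}, take 0 (2->0 ok)
  t12 'z' -> {1,2}, take 2 (0->2 ok)
  t13 'z' -> {1,2}, take 2 (2->2 ok)
  t14 'y' -> {3}, take 3 (2->3 ok)
  t15 'x' -> {0}, take 0 (3->0 ok)
  t16 'z' -> {1,2}, take 1 (0->1 ok)
  t17 'x' -> {0}, take 0 (1->0 ok)
  t18 'x' -> {0}, take 0 (0->0 ok)
  t19 'z' -> {1,2}, take 1 (0->1 ok)
  t20 'x' -> {0}, take 0 (1->0 ok)
  t21 'z' -> {1,2}, take 2 (0->2 ok)
  t22 'y' -> {3}, take 3 (2->3 ok)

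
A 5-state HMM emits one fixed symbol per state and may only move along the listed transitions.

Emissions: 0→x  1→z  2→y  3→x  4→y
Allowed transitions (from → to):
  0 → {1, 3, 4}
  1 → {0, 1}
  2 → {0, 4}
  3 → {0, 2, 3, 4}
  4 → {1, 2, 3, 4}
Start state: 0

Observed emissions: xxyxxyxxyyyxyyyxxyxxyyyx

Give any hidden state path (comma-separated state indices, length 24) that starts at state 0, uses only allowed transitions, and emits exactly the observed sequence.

  t0 'x' -> {0,3}, take 0 (start)
  t1 'x' -> {0,3}, take 3 (0->3 ok)
  t2 'y' -> {2,4}, take 2 (3->2 ok)
  t3 'x' -> {0,3}, take 0 (2->0 ok)
  t4 'x' -> {0,3}, take 3 (0->3 ok)
  t5 'y' -> {2,4}, take 2 (3->2 ok)
  t6 'x' -> {0,3}, take 0 (2->0 ok)
  t7 'x' -> {0,3}, take 3 (0->3 ok)
  t8 'y' -> {2,4}, take 2 (3->2 ok)
  t9 'y' -> {2,4}, take 4 (2->4 ok)
  t10 'y' -> {2,4}, take 2 (4->2 ok)
  t11 'x' -> {0,3}, take 0 (2->0 ok)
  t12 'y' -> {2,4}, take 4 (0->4 ok)
  t13 'y' -> {2,4}, take 4 (4->4 ok)
  t14 'y' -> {2,4}, take 2 (4->2 ok)
  t15 'x' -> {0,3}, take 0 (2->0 ok)
  t16 'x' -> {0,3}, take 3 (0->3 ok)
  t17 'y' -> {2,4}, take 2 (3->2 ok)
  t18 'x' -> {0,3}, take 0 (2->0 ok)
  t19 'x' -> {0,3}, take 3 (0->3 ok)
  t20 'y' -> {2,4}, take 2 (3->2 ok)
  t21 'y' -> {2,4}, take 4 (2->4 ok)
  t22 'y' -> {2,4}, take 2 (4->2 ok)
  t23 'x' -> {0,3}, take 0 (2->0 ok)

0,3,2,0,3,2,0,3,2,4,2,0,4,4,2,0,3,2,0,3,2,4,2,0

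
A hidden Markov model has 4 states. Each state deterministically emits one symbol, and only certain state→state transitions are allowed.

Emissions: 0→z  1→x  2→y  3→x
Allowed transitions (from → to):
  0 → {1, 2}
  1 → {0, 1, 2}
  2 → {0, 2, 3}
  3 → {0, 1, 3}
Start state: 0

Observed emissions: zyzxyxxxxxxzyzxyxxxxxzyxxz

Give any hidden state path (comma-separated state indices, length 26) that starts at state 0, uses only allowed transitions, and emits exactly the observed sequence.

  pos 0: z in {0}, choose 0; start
  pos 1: y in {2}, choose 2; 0->2 ok
  pos 2: z in {0}, choose 0; 2->0 ok
  pos 3: x in {1,3}, choose 1; 0->1 ok
  pos 4: y in {2}, choose 2; 1->2 ok
  pos 5: x in {1,3}, choose 3; 2->3 ok
  pos 6: x in {1,3}, choose 3; 3->3 ok
  pos 7: x in {1,3}, choose 3; 3->3 ok
  pos 8: x in {1,3}, choose 3; 3->3 ok
  pos 9: x in {1,3}, choose 3; 3->3 ok
  pos 10: x in {1,3}, choose 1; 3->1 ok
  pos 11: z in {0}, choose 0; 1->0 ok
  pos 12: y in {2}, choose 2; 0->2 ok
  pos 13: z in {0}, choose 0; 2->0 ok
  pos 14: x in {1,3}, choose 1; 0->1 ok
  pos 15: y in {2}, choose 2; 1->2 ok
  pos 16: x in {1,3}, choose 3; 2->3 ok
  pos 17: x in {1,3}, choose 3; 3->3 ok
  pos 18: x in {1,3}, choose 3; 3->3 ok
  pos 19: x in {1,3}, choose 3; 3->3 ok
  pos 20: x in {1,3}, choose 3; 3->3 ok
  pos 21: z in {0}, choose 0; 3->0 ok
  pos 22: y in {2}, choose 2; 0->2 ok
  pos 23: x in {1,3}, choose 3; 2->3 ok
  pos 24: x in {1,3}, choose 1; 3->1 ok
  pos 25: z in {0}, choose 0; 1->0 ok

0,2,0,1,2,3,3,3,3,3,1,0,2,0,1,2,3,3,3,3,3,0,2,3,1,0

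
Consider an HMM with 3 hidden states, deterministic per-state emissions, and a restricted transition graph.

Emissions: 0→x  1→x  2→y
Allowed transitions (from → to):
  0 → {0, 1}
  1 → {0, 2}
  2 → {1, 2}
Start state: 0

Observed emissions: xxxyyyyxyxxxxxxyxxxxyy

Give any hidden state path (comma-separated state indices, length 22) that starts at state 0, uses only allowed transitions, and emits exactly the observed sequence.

  pos 0: x in {0,1}, choose 0; start
  pos 1: x in {0,1}, choose 0; 0->0 ok
  pos 2: x in {0,1}, choose 1; 0->1 ok
  pos 3: y in {2}, choose 2; 1->2 ok
  pos 4: y in {2}, choose 2; 2->2 ok
  pos 5: y in {2}, choose 2; 2->2 ok
  pos 6: y in {2}, choose 2; 2->2 ok
  pos 7: x in {0,1}, choose 1; 2->1 ok
  pos 8: y in {2}, choose 2; 1->2 ok
  pos 9: x in {0,1}, choose 1; 2->1 ok
  pos 10: x in {0,1}, choose 0; 1->0 ok
  pos 11: x in {0,1}, choose 1; 0->1 ok
  pos 12: x in {0,1}, choose 0; 1->0 ok
  pos 13: x in {0,1}, choose 0; 0->0 ok
  pos 14: x in {0,1}, choose 1; 0->1 ok
  pos 15: y in {2}, choose 2; 1->2 ok
  pos 16: x in {0,1}, choose 1; 2->1 ok
  pos 17: x in {0,1}, choose 0; 1->0 ok
  pos 18: x in {0,1}, choose 0; 0->0 ok
  pos 19: x in {0,1}, choose 1; 0->1 ok
  pos 20: y in {2}, choose 2; 1->2 ok
  pos 21: y in {2}, choose 2; 2->2 ok

0,0,1,2,2,2,2,1,2,1,0,1,0,0,1,2,1,0,0,1,2,2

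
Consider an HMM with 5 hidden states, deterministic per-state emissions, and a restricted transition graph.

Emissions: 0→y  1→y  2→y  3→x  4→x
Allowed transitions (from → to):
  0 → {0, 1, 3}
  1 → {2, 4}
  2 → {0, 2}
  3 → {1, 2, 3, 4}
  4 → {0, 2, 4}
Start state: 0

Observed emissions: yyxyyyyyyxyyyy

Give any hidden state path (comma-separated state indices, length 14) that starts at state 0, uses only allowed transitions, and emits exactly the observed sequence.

  t0 'y' -> {0,1,2}, take 0 (start)
  t1 'y' -> {0,1,2}, take 1 (0->1 ok)
  t2 'x' -> {3,4}, take 4 (1->4 ok)
  t3 'y' -> {0,1,2}, take 2 (4->2 ok)
  t4 'y' -> {0,1,2}, take 2 (2->2 ok)
  t5 'y' -> {0,1,2}, take 2 (2->2 ok)
  t6 'y' -> {0,1,2}, take 0 (2->0 ok)
  t7 'y' -> {0,1,2}, take 0 (0->0 ok)
  t8 'y' -> {0,1,2}, take 0 (0->0 ok)
  t9 'x' -> {3,4}, take 3 (0->3 ok)
  t10 'y' -> {0,1,2}, take 2 (3->2 ok)
  t11 'y' -> {0,1,2}, take 0 (2->0 ok)
  t12 'y' -> {0,1,2}, take 0 (0->0 ok)
  t13 'y' -> {0,1,2}, take 1 (0->1 ok)

0,1,4,2,2,2,0,0,0,3,2,0,0,1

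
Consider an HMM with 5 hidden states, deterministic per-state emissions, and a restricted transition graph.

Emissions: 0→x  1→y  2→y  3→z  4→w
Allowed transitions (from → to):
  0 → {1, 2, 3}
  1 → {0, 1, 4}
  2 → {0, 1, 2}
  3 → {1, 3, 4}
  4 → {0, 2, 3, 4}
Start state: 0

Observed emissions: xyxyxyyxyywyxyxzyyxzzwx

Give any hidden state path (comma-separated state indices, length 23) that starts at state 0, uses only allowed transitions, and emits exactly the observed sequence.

  0: obs=x cand={0} pick 0 [start]
  1: obs=y cand={1,2} pick 1 [0->1 ok]
  2: obs=x cand={0} pick 0 [1->0 ok]
  3: obs=y cand={1,2} pick 1 [0->1 ok]
  4: obs=x cand={0} pick 0 [1->0 ok]
  5: obs=y cand={1,2} pick 2 [0->2 ok]
  6: obs=y cand={1,2} pick 1 [2->1 ok]
  7: obs=x cand={0} pick 0 [1->0 ok]
  8: obs=y cand={1,2} pick 2 [0->2 ok]
  9: obs=y cand={1,2} pick 1 [2->1 ok]
  10: obs=w cand={4} pick 4 [1->4 ok]
  11: obs=y cand={1,2} pick 2 [4->2 ok]
  12: obs=x cand={0} pick 0 [2->0 ok]
  13: obs=y cand={1,2} pick 2 [0->2 ok]
  14: obs=x cand={0} pick 0 [2->0 ok]
  15: obs=z cand={3} pick 3 [0->3 ok]
  16: obs=y cand={1,2} pick 1 [3->1 ok]
  17: obs=y cand={1,2} pick 1 [1->1 ok]
  18: obs=x cand={0} pick 0 [1->0 ok]
  19: obs=z cand={3} pick 3 [0->3 ok]
  20: obs=z cand={3} pick 3 [3->3 ok]
  21: obs=w cand={4} pick 4 [3->4 ok]
  22: obs=x cand={0} pick 0 [4->0 ok]

0,1,0,1,0,2,1,0,2,1,4,2,0,2,0,3,1,1,0,3,3,4,0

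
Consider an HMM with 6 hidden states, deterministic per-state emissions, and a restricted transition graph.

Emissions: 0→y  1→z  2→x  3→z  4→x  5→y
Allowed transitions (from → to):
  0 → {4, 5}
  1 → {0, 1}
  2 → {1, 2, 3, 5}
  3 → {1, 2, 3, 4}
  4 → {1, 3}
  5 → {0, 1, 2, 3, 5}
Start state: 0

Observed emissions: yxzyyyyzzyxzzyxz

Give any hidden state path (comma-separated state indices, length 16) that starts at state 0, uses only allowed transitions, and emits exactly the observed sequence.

  t0 'y' -> {0,5}, take 0 (start)
  t1 'x' -> {2,4}, take 4 (0->4 ok)
  t2 'z' -> {1,3}, take 1 (4->1 ok)
  t3 'y' -> {0,5}, take 0 (1->0 ok)
  t4 'y' -> {0,5}, take 5 (0->5 ok)
  t5 'y' -> {0,5}, take 0 (5->0 ok)
  t6 'y' -> {0,5}, take 5 (0->5 ok)
  t7 'z' -> {1,3}, take 3 (5->3 ok)
  t8 'z' -> {1,3}, take 1 (3->1 ok)
  t9 'y' -> {0,5}, take 0 (1->0 ok)
  t10 'x' -> {2,4}, take 4 (0->4 ok)
  t11 'z' -> {1,3}, take 1 (4->1 ok)
  t12 'z' -> {1,3}, take 1 (1->1 ok)
  t13 'y' -> {0,5}, take 0 (1->0 ok)
  t14 'x' -> {2,4}, take 4 (0->4 ok)
  t15 'z' -> {1,3}, take 1 (4->1 ok)

0,4,1,0,5,0,5,3,1,0,4,1,1,0,4,1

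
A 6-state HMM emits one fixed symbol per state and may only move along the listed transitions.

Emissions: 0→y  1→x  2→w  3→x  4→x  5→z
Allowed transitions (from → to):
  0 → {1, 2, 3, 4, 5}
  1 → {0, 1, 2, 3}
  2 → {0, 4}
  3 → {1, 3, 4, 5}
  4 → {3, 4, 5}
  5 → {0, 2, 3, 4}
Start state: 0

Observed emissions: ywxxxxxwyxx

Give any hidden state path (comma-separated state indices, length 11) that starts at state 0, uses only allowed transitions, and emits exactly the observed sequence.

0,2,4,4,3,3,1,2,0,3,1

  [0] y  {0}  => 0  start
  [1] w  {2}  => 2  0->2 ok
  [2] x  {1,3,4}  => 4  2->4 ok
  [3] x  {1,3,4}  => 4  4->4 ok
  [4] x  {1,3,4}  => 3  4->3 ok
  [5] x  {1,3,4}  => 3  3->3 ok
  [6] x  {1,3,4}  => 1  3->1 ok
  [7] w  {2}  => 2  1->2 ok
  [8] y  {0}  => 0  2->0 ok
  [9] x  {1,3,4}  => 3  0->3 ok
  [10] x  {1,3,4}  => 1  3->1 ok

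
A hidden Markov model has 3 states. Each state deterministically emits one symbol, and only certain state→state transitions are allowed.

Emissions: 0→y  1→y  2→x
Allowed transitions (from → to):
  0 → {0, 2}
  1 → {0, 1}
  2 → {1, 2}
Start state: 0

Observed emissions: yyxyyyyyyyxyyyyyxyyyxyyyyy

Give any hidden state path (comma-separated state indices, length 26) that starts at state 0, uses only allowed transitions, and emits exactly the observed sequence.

0,0,2,1,1,1,1,1,0,0,2,1,0,0,0,0,2,1,1,0,2,1,1,1,1,1

  [0] y  {0,1}  => 0  start
  [1] y  {0,1}  => 0  0->0 ok
  [2] x  {2}  => 2  0->2 ok
  [3] y  {0,1}  => 1  2->1 ok
  [4] y  {0,1}  => 1  1->1 ok
  [5] y  {0,1}  => 1  1->1 ok
  [6] y  {0,1}  => 1  1->1 ok
  [7] y  {0,1}  => 1  1->1 ok
  [8] y  {0,1}  => 0  1->0 ok
  [9] y  {0,1}  => 0  0->0 ok
  [10] x  {2}  => 2  0->2 ok
  [11] y  {0,1}  => 1  2->1 ok
  [12] y  {0,1}  => 0  1->0 ok
  [13] y  {0,1}  => 0  0->0 ok
  [14] y  {0,1}  => 0  0->0 ok
  [15] y  {0,1}  => 0  0->0 ok
  [16] x  {2}  => 2  0->2 ok
  [17] y  {0,1}  => 1  2->1 ok
  [18] y  {0,1}  => 1  1->1 ok
  [19] y  {0,1}  => 0  1->0 ok
  [20] x  {2}  => 2  0->2 ok
  [21] y  {0,1}  => 1  2->1 ok
  [22] y  {0,1}  => 1  1->1 ok
  [23] y  {0,1}  => 1  1->1 ok
  [24] y  {0,1}  => 1  1->1 ok
  [25] y  {0,1}  => 1  1->1 ok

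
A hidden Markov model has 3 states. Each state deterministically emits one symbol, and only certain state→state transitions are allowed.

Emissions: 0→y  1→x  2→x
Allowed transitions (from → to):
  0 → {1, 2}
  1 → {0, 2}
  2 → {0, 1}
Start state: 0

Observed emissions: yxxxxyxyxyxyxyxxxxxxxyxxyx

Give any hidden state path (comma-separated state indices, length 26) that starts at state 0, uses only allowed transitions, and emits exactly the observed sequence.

0,2,1,2,1,0,1,0,2,0,2,0,2,0,1,2,1,2,1,2,1,0,2,1,0,2

  t0 'y' -> {0}, take 0 (start)
  t1 'x' -> {1,2}, take 2 (0->2 ok)
  t2 'x' -> {1,2}, take 1 (2->1 ok)
  t3 'x' -> {1,2}, take 2 (1->2 ok)
  t4 'x' -> {1,2}, take 1 (2->1 ok)
  t5 'y' -> {0}, take 0 (1->0 ok)
  t6 'x' -> {1,2}, take 1 (0->1 ok)
  t7 'y' -> {0}, take 0 (1->0 ok)
  t8 'x' -> {1,2}, take 2 (0->2 ok)
  t9 'y' -> {0}, take 0 (2->0 ok)
  t10 'x' -> {1,2}, take 2 (0->2 ok)
  t11 'y' -> {0}, take 0 (2->0 ok)
  t12 'x' -> {1,2}, take 2 (0->2 ok)
  t13 'y' -> {0}, take 0 (2->0 ok)
  t14 'x' -> {1,2}, take 1 (0->1 ok)
  t15 'x' -> {1,2}, take 2 (1->2 ok)
  t16 'x' -> {1,2}, take 1 (2->1 ok)
  t17 'x' -> {1,2}, take 2 (1->2 ok)
  t18 'x' -> {1,2}, take 1 (2->1 ok)
  t19 'x' -> {1,2}, take 2 (1->2 ok)
  t20 'x' -> {1,2}, take 1 (2->1 ok)
  t21 'y' -> {0}, take 0 (1->0 ok)
  t22 'x' -> {1,2}, take 2 (0->2 ok)
  t23 'x' -> {1,2}, take 1 (2->1 ok)
  t24 'y' -> {0}, take 0 (1->0 ok)
  t25 'x' -> {1,2}, take 2 (0->2 ok)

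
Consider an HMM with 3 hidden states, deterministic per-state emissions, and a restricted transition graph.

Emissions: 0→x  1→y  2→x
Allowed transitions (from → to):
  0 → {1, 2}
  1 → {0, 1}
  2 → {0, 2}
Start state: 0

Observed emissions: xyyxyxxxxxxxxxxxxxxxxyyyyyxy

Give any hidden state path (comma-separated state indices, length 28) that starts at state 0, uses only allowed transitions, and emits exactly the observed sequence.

0,1,1,0,1,0,2,2,0,2,0,2,2,2,0,2,0,2,2,2,0,1,1,1,1,1,0,1

  [0] x  {0,2}  => 0  start
  [1] y  {1}  => 1  0->1 ok
  [2] y  {1}  => 1  1->1 ok
  [3] x  {0,2}  => 0  1->0 ok
  [4] y  {1}  => 1  0->1 ok
  [5] x  {0,2}  => 0  1->0 ok
  [6] x  {0,2}  => 2  0->2 ok
  [7] x  {0,2}  => 2  2->2 ok
  [8] x  {0,2}  => 0  2->0 ok
  [9] x  {0,2}  => 2  0->2 ok
  [10] x  {0,2}  => 0  2->0 ok
  [11] x  {0,2}  => 2  0->2 ok
  [12] x  {0,2}  => 2  2->2 ok
  [13] x  {0,2}  => 2  2->2 ok
  [14] x  {0,2}  => 0  2->0 ok
  [15] x  {0,2}  => 2  0->2 ok
  [16] x  {0,2}  => 0  2->0 ok
  [17] x  {0,2}  => 2  0->2 ok
  [18] x  {0,2}  => 2  2->2 ok
  [19] x  {0,2}  => 2  2->2 ok
  [20] x  {0,2}  => 0  2->0 ok
  [21] y  {1}  => 1  0->1 ok
  [22] y  {1}  => 1  1->1 ok
  [23] y  {1}  => 1  1->1 ok
  [24] y  {1}  => 1  1->1 ok
  [25] y  {1}  => 1  1->1 ok
  [26] x  {0,2}  => 0  1->0 ok
  [27] y  {1}  => 1  0->1 ok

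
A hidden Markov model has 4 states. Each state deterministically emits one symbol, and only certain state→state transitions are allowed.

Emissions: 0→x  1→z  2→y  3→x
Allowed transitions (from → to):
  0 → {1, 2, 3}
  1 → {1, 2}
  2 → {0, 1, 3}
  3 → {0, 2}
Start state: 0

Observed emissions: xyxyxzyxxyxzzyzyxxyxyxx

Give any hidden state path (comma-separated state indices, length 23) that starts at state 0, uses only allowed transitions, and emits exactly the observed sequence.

  pos 0: x in {0,3}, choose 0; start
  pos 1: y in {2}, choose 2; 0->2 ok
  pos 2: x in {0,3}, choose 0; 2->0 ok
  pos 3: y in {2}, choose 2; 0->2 ok
  pos 4: x in {0,3}, choose 0; 2->0 ok
  pos 5: z in {1}, choose 1; 0->1 ok
  pos 6: y in {2}, choose 2; 1->2 ok
  pos 7: x in {0,3}, choose 0; 2->0 ok
  pos 8: x in {0,3}, choose 3; 0->3 ok
  pos 9: y in {2}, choose 2; 3->2 ok
  pos 10: x in {0,3}, choose 0; 2->0 ok
  pos 11: z in {1}, choose 1; 0->1 ok
  pos 12: z in {1}, choose 1; 1->1 ok
  pos 13: y in {2}, choose 2; 1->2 ok
  pos 14: z in {1}, choose 1; 2->1 ok
  pos 15: y in {2}, choose 2; 1->2 ok
  pos 16: x in {0,3}, choose 0; 2->0 ok
  pos 17: x in {0,3}, choose 3; 0->3 ok
  pos 18: y in {2}, choose 2; 3->2 ok
  pos 19: x in {0,3}, choose 3; 2->3 ok
  pos 20: y in {2}, choose 2; 3->2 ok
  pos 21: x in {0,3}, choose 3; 2->3 ok
  pos 22: x in {0,3}, choose 0; 3->0 ok

0,2,0,2,0,1,2,0,3,2,0,1,1,2,1,2,0,3,2,3,2,3,0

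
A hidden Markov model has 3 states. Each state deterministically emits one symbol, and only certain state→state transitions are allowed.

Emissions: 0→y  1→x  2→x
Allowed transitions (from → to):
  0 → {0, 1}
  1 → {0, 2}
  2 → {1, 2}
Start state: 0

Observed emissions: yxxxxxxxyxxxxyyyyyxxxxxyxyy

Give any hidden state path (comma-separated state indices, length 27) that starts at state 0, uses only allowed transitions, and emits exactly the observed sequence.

  [0] y  {0}  => 0  start
  [1] x  {1,2}  => 1  0->1 ok
  [2] x  {1,2}  => 2  1->2 ok
  [3] x  {1,2}  => 2  2->2 ok
  [4] x  {1,2}  => 2  2->2 ok
  [5] x  {1,2}  => 2  2->2 ok
  [6] x  {1,2}  => 2  2->2 ok
  [7] x  {1,2}  => 1  2->1 ok
  [8] y  {0}  => 0  1->0 ok
  [9] x  {1,2}  => 1  0->1 ok
  [10] x  {1,2}  => 2  1->2 ok
  [11] x  {1,2}  => 2  2->2 ok
  [12] x  {1,2}  => 1  2->1 ok
  [13] y  {0}  => 0  1->0 ok
  [14] y  {0}  => 0  0->0 ok
  [15] y  {0}  => 0  0->0 ok
  [16] y  {0}  => 0  0->0 ok
  [17] y  {0}  => 0  0->0 ok
  [18] x  {1,2}  => 1  0->1 ok
  [19] x  {1,2}  => 2  1->2 ok
  [20] x  {1,2}  => 2  2->2 ok
  [21] x  {1,2}  => 2  2->2 ok
  [22] x  {1,2}  => 1  2->1 ok
  [23] y  {0}  => 0  1->0 ok
  [24] x  {1,2}  => 1  0->1 ok
  [25] y  {0}  => 0  1->0 ok
  [26] y  {0}  => 0  0->0 ok

0,1,2,2,2,2,2,1,0,1,2,2,1,0,0,0,0,0,1,2,2,2,1,0,1,0,0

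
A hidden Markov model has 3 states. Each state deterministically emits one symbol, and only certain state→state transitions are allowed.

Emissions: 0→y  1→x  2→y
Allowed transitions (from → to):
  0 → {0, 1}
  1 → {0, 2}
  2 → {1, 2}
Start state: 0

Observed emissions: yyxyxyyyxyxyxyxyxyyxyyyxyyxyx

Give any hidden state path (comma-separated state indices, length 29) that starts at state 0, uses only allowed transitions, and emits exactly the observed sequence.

0,0,1,2,1,0,0,0,1,0,1,0,1,0,1,0,1,2,2,1,0,0,0,1,0,0,1,2,1

  0: obs=y cand={0,2} pick 0 [start]
  1: obs=y cand={0,2} pick 0 [0->0 ok]
  2: obs=x cand={1} pick 1 [0->1 ok]
  3: obs=y cand={0,2} pick 2 [1->2 ok]
  4: obs=x cand={1} pick 1 [2->1 ok]
  5: obs=y cand={0,2} pick 0 [1->0 ok]
  6: obs=y cand={0,2} pick 0 [0->0 ok]
  7: obs=y cand={0,2} pick 0 [0->0 ok]
  8: obs=x cand={1} pick 1 [0->1 ok]
  9: obs=y cand={0,2} pick 0 [1->0 ok]
  10: obs=x cand={1} pick 1 [0->1 ok]
  11: obs=y cand={0,2} pick 0 [1->0 ok]
  12: obs=x cand={1} pick 1 [0->1 ok]
  13: obs=y cand={0,2} pick 0 [1->0 ok]
  14: obs=x cand={1} pick 1 [0->1 ok]
  15: obs=y cand={0,2} pick 0 [1->0 ok]
  16: obs=x cand={1} pick 1 [0->1 ok]
  17: obs=y cand={0,2} pick 2 [1->2 ok]
  18: obs=y cand={0,2} pick 2 [2->2 ok]
  19: obs=x cand={1} pick 1 [2->1 ok]
  20: obs=y cand={0,2} pick 0 [1->0 ok]
  21: obs=y cand={0,2} pick 0 [0->0 ok]
  22: obs=y cand={0,2} pick 0 [0->0 ok]
  23: obs=x cand={1} pick 1 [0->1 ok]
  24: obs=y cand={0,2} pick 0 [1->0 ok]
  25: obs=y cand={0,2} pick 0 [0->0 ok]
  26: obs=x cand={1} pick 1 [0->1 ok]
  27: obs=y cand={0,2} pick 2 [1->2 ok]
  28: obs=x cand={1} pick 1 [2->1 ok]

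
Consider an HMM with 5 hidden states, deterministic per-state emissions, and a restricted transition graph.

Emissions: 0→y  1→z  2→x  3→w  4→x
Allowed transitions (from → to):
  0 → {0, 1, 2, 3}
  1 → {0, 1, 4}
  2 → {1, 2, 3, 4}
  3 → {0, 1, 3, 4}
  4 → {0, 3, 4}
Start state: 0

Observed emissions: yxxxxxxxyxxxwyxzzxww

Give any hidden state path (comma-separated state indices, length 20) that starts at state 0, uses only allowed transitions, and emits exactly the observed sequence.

  0: obs=y cand={0} pick 0 [start]
  1: obs=x cand={2,4} pick 2 [0->2 ok]
  2: obs=x cand={2,4} pick 2 [2->2 ok]
  3: obs=x cand={2,4} pick 2 [2->2 ok]
  4: obs=x cand={2,4} pick 2 [2->2 ok]
  5: obs=x cand={2,4} pick 2 [2->2 ok]
  6: obs=x cand={2,4} pick 2 [2->2 ok]
  7: obs=x cand={2,4} pick 4 [2->4 ok]
  8: obs=y cand={0} pick 0 [4->0 ok]
  9: obs=x cand={2,4} pick 2 [0->2 ok]
  10: obs=x cand={2,4} pick 2 [2->2 ok]
  11: obs=x cand={2,4} pick 4 [2->4 ok]
  12: obs=w cand={3} pick 3 [4->3 ok]
  13: obs=y cand={0} pick 0 [3->0 ok]
  14: obs=x cand={2,4} pick 2 [0->2 ok]
  15: obs=z cand={1} pick 1 [2->1 ok]
  16: obs=z cand={1} pick 1 [1->1 ok]
  17: obs=x cand={2,4} pick 4 [1->4 ok]
  18: obs=w cand={3} pick 3 [4->3 ok]
  19: obs=w cand={3} pick 3 [3->3 ok]

0,2,2,2,2,2,2,4,0,2,2,4,3,0,2,1,1,4,3,3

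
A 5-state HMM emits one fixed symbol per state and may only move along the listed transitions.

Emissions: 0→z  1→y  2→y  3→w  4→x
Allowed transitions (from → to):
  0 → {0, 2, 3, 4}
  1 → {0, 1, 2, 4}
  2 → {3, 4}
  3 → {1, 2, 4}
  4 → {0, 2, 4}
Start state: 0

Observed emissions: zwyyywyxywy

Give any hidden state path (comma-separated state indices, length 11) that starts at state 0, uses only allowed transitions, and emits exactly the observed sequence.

  t0 'z' -> {0}, take 0 (start)
  t1 'w' -> {3}, take 3 (0->3 ok)
  t2 'y' -> {1,2}, take 1 (3->1 ok)
  t3 'y' -> {1,2}, take 1 (1->1 ok)
  t4 'y' -> {1,2}, take 2 (1->2 ok)
  t5 'w' -> {3}, take 3 (2->3 ok)
  t6 'y' -> {1,2}, take 1 (3->1 ok)
  t7 'x' -> {4}, take 4 (1->4 ok)
  t8 'y' -> {1,2}, take 2 (4->2 ok)
  t9 'w' -> {3}, take 3 (2->3 ok)
  t10 'y' -> {1,2}, take 1 (3->1 ok)

0,3,1,1,2,3,1,4,2,3,1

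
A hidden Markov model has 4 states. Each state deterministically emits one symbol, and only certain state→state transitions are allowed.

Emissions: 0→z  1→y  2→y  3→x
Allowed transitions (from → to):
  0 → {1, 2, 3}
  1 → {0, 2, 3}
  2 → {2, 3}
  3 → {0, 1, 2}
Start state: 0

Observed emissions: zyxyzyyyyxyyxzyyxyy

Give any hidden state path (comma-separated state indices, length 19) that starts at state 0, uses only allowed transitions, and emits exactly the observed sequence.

0,2,3,1,0,1,2,2,2,3,2,2,3,0,1,2,3,1,2

  pos 0: z in {0}, choose 0; start
  pos 1: y in {1,2}, choose 2; 0->2 ok
  pos 2: x in {3}, choose 3; 2->3 ok
  pos 3: y in {1,2}, choose 1; 3->1 ok
  pos 4: z in {0}, choose 0; 1->0 ok
  pos 5: y in {1,2}, choose 1; 0->1 ok
  pos 6: y in {1,2}, choose 2; 1->2 ok
  pos 7: y in {1,2}, choose 2; 2->2 ok
  pos 8: y in {1,2}, choose 2; 2->2 ok
  pos 9: x in {3}, choose 3; 2->3 ok
  pos 10: y in {1,2}, choose 2; 3->2 ok
  pos 11: y in {1,2}, choose 2; 2->2 ok
  pos 12: x in {3}, choose 3; 2->3 ok
  pos 13: z in {0}, choose 0; 3->0 ok
  pos 14: y in {1,2}, choose 1; 0->1 ok
  pos 15: y in {1,2}, choose 2; 1->2 ok
  pos 16: x in {3}, choose 3; 2->3 ok
  pos 17: y in {1,2}, choose 1; 3->1 ok
  pos 18: y in {1,2}, choose 2; 1->2 ok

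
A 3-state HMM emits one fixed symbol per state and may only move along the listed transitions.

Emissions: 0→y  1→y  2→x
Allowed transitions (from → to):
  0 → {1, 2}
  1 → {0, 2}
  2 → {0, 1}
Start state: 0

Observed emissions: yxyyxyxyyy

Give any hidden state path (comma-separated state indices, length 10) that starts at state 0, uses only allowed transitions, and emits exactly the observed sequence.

0,2,0,1,2,0,2,1,0,1

  t0 'y' -> {0,1}, take 0 (start)
  t1 'x' -> {2}, take 2 (0->2 ok)
  t2 'y' -> {0,1}, take 0 (2->0 ok)
  t3 'y' -> {0,1}, take 1 (0->1 ok)
  t4 'x' -> {2}, take 2 (1->2 ok)
  t5 'y' -> {0,1}, take 0 (2->0 ok)
  t6 'x' -> {2}, take 2 (0->2 ok)
  t7 'y' -> {0,1}, take 1 (2->1 ok)
  t8 'y' -> {0,1}, take 0 (1->0 ok)
  t9 'y' -> {0,1}, take 1 (0->1 ok)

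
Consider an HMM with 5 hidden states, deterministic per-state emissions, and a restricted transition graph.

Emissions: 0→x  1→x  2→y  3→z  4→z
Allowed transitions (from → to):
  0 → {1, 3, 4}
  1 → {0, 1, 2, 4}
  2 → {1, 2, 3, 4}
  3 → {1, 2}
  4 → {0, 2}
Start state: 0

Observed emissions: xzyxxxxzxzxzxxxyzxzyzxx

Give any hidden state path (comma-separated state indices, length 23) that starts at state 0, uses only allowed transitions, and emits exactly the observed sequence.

  t0 'x' -> {0,1}, take 0 (start)
  t1 'z' -> {3,4}, take 4 (0->4 ok)
  t2 'y' -> {2}, take 2 (4->2 ok)
  t3 'x' -> {0,1}, take 1 (2->1 ok)
  t4 'x' -> {0,1}, take 1 (1->1 ok)
  t5 'x' -> {0,1}, take 1 (1->1 ok)
  t6 'x' -> {0,1}, take 1 (1->1 ok)
  t7 'z' -> {3,4}, take 4 (1->4 ok)
  t8 'x' -> {0,1}, take 0 (4->0 ok)
  t9 'z' -> {3,4}, take 4 (0->4 ok)
  t10 'x' -> {0,1}, take 0 (4->0 ok)
  t11 'z' -> {3,4}, take 4 (0->4 ok)
  t12 'x' -> {0,1}, take 0 (4->0 ok)
  t13 'x' -> {0,1}, take 1 (0->1 ok)
  t14 'x' -> {0,1}, take 1 (1->1 ok)
  t15 'y' -> {2}, take 2 (1->2 ok)
  t16 'z' -> {3,4}, take 4 (2->4 ok)
  t17 'x' -> {0,1}, take 0 (4->0 ok)
  t18 'z' -> {3,4}, take 3 (0->3 ok)
  t19 'y' -> {2}, take 2 (3->2 ok)
  t20 'z' -> {3,4}, take 3 (2->3 ok)
  t21 'x' -> {0,1}, take 1 (3->1 ok)
  t22 'x' -> {0,1}, take 1 (1->1 ok)

0,4,2,1,1,1,1,4,0,4,0,4,0,1,1,2,4,0,3,2,3,1,1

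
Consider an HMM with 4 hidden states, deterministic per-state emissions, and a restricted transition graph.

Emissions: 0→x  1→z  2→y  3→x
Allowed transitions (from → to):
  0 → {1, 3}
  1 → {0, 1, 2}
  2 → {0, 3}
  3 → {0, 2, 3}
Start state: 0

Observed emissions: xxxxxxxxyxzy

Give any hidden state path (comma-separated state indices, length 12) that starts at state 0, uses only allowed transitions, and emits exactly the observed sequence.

0,3,3,0,3,3,0,3,2,0,1,2

  pos 0: x in {0,3}, choose 0; start
  pos 1: x in {0,3}, choose 3; 0->3 ok
  pos 2: x in {0,3}, choose 3; 3->3 ok
  pos 3: x in {0,3}, choose 0; 3->0 ok
  pos 4: x in {0,3}, choose 3; 0->3 ok
  pos 5: x in {0,3}, choose 3; 3->3 ok
  pos 6: x in {0,3}, choose 0; 3->0 ok
  pos 7: x in {0,3}, choose 3; 0->3 ok
  pos 8: y in {2}, choose 2; 3->2 ok
  pos 9: x in {0,3}, choose 0; 2->0 ok
  pos 10: z in {1}, choose 1; 0->1 ok
  pos 11: y in {2}, choose 2; 1->2 ok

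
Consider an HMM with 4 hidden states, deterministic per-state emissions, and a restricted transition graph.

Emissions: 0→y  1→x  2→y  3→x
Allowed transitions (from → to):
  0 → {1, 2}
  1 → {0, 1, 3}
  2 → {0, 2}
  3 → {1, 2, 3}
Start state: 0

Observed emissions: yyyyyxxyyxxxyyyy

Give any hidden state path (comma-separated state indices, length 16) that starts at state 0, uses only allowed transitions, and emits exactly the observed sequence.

  [0] y  {0,2}  => 0  start
  [1] y  {0,2}  => 2  0->2 ok
  [2] y  {0,2}  => 0  2->0 ok
  [3] y  {0,2}  => 2  0->2 ok
  [4] y  {0,2}  => 0  2->0 ok
  [5] x  {1,3}  => 1  0->1 ok
  [6] x  {1,3}  => 3  1->3 ok
  [7] y  {0,2}  => 2  3->2 ok
  [8] y  {0,2}  => 0  2->0 ok
  [9] x  {1,3}  => 1  0->1 ok
  [10] x  {1,3}  => 1  1->1 ok
  [11] x  {1,3}  => 3  1->3 ok
  [12] y  {0,2}  => 2  3->2 ok
  [13] y  {0,2}  => 0  2->0 ok
  [14] y  {0,2}  => 2  0->2 ok
  [15] y  {0,2}  => 2  2->2 ok

0,2,0,2,0,1,3,2,0,1,1,3,2,0,2,2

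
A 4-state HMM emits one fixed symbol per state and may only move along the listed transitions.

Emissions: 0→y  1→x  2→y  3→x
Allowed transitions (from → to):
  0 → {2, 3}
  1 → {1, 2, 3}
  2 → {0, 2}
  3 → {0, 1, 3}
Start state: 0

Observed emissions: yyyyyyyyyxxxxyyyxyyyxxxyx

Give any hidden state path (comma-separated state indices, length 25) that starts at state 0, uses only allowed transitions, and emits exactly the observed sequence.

0,2,0,2,2,0,2,2,0,3,3,1,1,2,2,0,3,0,2,0,3,1,3,0,3

  pos 0: y in {0,2}, choose 0; start
  pos 1: y in {0,2}, choose 2; 0->2 ok
  pos 2: y in {0,2}, choose 0; 2->0 ok
  pos 3: y in {0,2}, choose 2; 0->2 ok
  pos 4: y in {0,2}, choose 2; 2->2 ok
  pos 5: y in {0,2}, choose 0; 2->0 ok
  pos 6: y in {0,2}, choose 2; 0->2 ok
  pos 7: y in {0,2}, choose 2; 2->2 ok
  pos 8: y in {0,2}, choose 0; 2->0 ok
  pos 9: x in {1,3}, choose 3; 0->3 ok
  pos 10: x in {1,3}, choose 3; 3->3 ok
  pos 11: x in {1,3}, choose 1; 3->1 ok
  pos 12: x in {1,3}, choose 1; 1->1 ok
  pos 13: y in {0,2}, choose 2; 1->2 ok
  pos 14: y in {0,2}, choose 2; 2->2 ok
  pos 15: y in {0,2}, choose 0; 2->0 ok
  pos 16: x in {1,3}, choose 3; 0->3 ok
  pos 17: y in {0,2}, choose 0; 3->0 ok
  pos 18: y in {0,2}, choose 2; 0->2 ok
  pos 19: y in {0,2}, choose 0; 2->0 ok
  pos 20: x in {1,3}, choose 3; 0->3 ok
  pos 21: x in {1,3}, choose 1; 3->1 ok
  pos 22: x in {1,3}, choose 3; 1->3 ok
  pos 23: y in {0,2}, choose 0; 3->0 ok
  pos 24: x in {1,3}, choose 3; 0->3 ok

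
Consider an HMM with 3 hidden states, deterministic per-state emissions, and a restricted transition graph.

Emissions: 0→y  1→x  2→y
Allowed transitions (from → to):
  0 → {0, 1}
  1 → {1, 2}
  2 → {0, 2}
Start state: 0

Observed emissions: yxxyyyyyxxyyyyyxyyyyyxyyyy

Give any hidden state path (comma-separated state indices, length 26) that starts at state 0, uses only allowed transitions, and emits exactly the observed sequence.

  t0 'y' -> {0,2}, take 0 (start)
  t1 'x' -> {1}, take 1 (0->1 ok)
  t2 'x' -> {1}, take 1 (1->1 ok)
  t3 'y' -> {0,2}, take 2 (1->2 ok)
  t4 'y' -> {0,2}, take 2 (2->2 ok)
  t5 'y' -> {0,2}, take 2 (2->2 ok)
  t6 'y' -> {0,2}, take 2 (2->2 ok)
  t7 'y' -> {0,2}, take 0 (2->0 ok)
  t8 'x' -> {1}, take 1 (0->1 ok)
  t9 'x' -> {1}, take 1 (1->1 ok)
  t10 'y' -> {0,2}, take 2 (1->2 ok)
  t11 'y' -> {0,2}, take 2 (2->2 ok)
  t12 'y' -> {0,2}, take 0 (2->0 ok)
  t13 'y' -> {0,2}, take 0 (0->0 ok)
  t14 'y' -> {0,2}, take 0 (0->0 ok)
  t15 'x' -> {1}, take 1 (0->1 ok)
  t16 'y' -> {0,2}, take 2 (1->2 ok)
  t17 'y' -> {0,2}, take 2 (2->2 ok)
  t18 'y' -> {0,2}, take 2 (2->2 ok)
  t19 'y' -> {0,2}, take 0 (2->0 ok)
  t20 'y' -> {0,2}, take 0 (0->0 ok)
  t21 'x' -> {1}, take 1 (0->1 ok)
  t22 'y' -> {0,2}, take 2 (1->2 ok)
  t23 'y' -> {0,2}, take 0 (2->0 ok)
  t24 'y' -> {0,2}, take 0 (0->0 ok)
  t25 'y' -> {0,2}, take 0 (0->0 ok)

0,1,1,2,2,2,2,0,1,1,2,2,0,0,0,1,2,2,2,0,0,1,2,0,0,0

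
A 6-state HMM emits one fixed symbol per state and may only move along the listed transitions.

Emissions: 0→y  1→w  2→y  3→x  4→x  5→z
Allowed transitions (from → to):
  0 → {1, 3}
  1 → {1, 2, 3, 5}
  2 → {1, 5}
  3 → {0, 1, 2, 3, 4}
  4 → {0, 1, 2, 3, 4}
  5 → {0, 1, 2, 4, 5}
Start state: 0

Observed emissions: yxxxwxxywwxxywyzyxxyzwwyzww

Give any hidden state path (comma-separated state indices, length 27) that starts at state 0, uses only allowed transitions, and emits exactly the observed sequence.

  [0] y  {0,2}  => 0  start
  [1] x  {3,4}  => 3  0->3 ok
  [2] x  {3,4}  => 3  3->3 ok
  [3] x  {3,4}  => 3  3->3 ok
  [4] w  {1}  => 1  3->1 ok
  [5] x  {3,4}  => 3  1->3 ok
  [6] x  {3,4}  => 3  3->3 ok
  [7] y  {0,2}  => 2  3->2 ok
  [8] w  {1}  => 1  2->1 ok
  [9] w  {1}  => 1  1->1 ok
  [10] x  {3,4}  => 3  1->3 ok
  [11] x  {3,4}  => 3  3->3 ok
  [12] y  {0,2}  => 2  3->2 ok
  [13] w  {1}  => 1  2->1 ok
  [14] y  {0,2}  => 2  1->2 ok
  [15] z  {5}  => 5  2->5 ok
  [16] y  {0,2}  => 0  5->0 ok
  [17] x  {3,4}  => 3  0->3 ok
  [18] x  {3,4}  => 4  3->4 ok
  [19] y  {0,2}  => 2  4->2 ok
  [20] z  {5}  => 5  2->5 ok
  [21] w  {1}  => 1  5->1 ok
  [22] w  {1}  => 1  1->1 ok
  [23] y  {0,2}  => 2  1->2 ok
  [24] z  {5}  => 5  2->5 ok
  [25] w  {1}  => 1  5->1 ok
  [26] w  {1}  => 1  1->1 ok

0,3,3,3,1,3,3,2,1,1,3,3,2,1,2,5,0,3,4,2,5,1,1,2,5,1,1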